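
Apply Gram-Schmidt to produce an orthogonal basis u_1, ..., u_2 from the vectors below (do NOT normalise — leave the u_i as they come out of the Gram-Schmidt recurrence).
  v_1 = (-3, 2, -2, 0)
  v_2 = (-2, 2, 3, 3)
Orthogonal basis:
  u_1 = (-3, 2, -2, 0)
  u_2 = (-22/17, 26/17, 59/17, 3)

Apply the Gram-Schmidt recurrence
  u_1 = v_1
  u_i = v_i − Σ_{j<i} ((v_i · u_j) / (u_j · u_j)) · u_j.

Step by step this gives:
  u_1 = (-3, 2, -2, 0)
  u_2 = (-22/17, 26/17, 59/17, 3)

Orthogonality check:
  u_2 · u_1 = 0 (should be 0)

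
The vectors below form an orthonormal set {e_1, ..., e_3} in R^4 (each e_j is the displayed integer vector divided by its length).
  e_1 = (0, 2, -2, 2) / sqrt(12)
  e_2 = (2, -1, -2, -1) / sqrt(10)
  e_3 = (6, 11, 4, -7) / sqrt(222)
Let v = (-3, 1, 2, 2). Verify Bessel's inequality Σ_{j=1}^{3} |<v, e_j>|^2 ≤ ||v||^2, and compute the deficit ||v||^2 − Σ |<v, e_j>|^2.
Σ |<v, e_j>|^2 = 3329/185; ||v||^2 = 18; deficit = 1/185

Write each e_j = u_j / sqrt(<u_j, u_j>) where u_j is the displayed integer vector. Then <v, e_j> = <v, u_j> / sqrt(<u_j, u_j>), so |<v, e_j>|^2 = <v, u_j>^2 / <u_j, u_j>.
Coefficients: <v, e_1> = 2/sqrt(12), <v, e_2> = -13/sqrt(10), <v, e_3> = -13/sqrt(222).
Square and sum: Σ |<v, e_j>|^2 = 3329/185.
Compute ||v||^2 = v·v = 18.
Deficit = 18 − 3329/185 = 1/185 ≥ 0, confirming Bessel's inequality. (The deficit equals ||v − Σ <v,e_j> e_j||^2, the squared distance from v to span{e_j}.)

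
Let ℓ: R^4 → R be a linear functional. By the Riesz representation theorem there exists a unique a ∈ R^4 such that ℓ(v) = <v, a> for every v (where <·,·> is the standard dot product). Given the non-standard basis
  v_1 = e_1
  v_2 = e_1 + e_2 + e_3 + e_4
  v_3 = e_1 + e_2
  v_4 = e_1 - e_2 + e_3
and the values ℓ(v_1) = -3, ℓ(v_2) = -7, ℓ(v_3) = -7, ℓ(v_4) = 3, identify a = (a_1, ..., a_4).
a = (-3, -4, 2, -2)

Write a = (a_1, ..., a_4) in the standard basis. For each basis vector v_i, ℓ(v_i) = <v_i, a> is a linear equation in the a_j's. Collect the n equations into a matrix system V a = ℓ, where row i of V is v_i (expressed in the standard basis). Since V is invertible (lower-triangular with 1s on the diagonal, up to permutation), solve by back-substitution:
  V =
[[1, 0, 0, 0],
 [1, 1, 1, 1],
 [1, 1, 0, 0],
 [1, -1, 1, 0]]
  V a = (-3, -7, -7, 3)
Solving gives a = (-3, -4, 2, -2).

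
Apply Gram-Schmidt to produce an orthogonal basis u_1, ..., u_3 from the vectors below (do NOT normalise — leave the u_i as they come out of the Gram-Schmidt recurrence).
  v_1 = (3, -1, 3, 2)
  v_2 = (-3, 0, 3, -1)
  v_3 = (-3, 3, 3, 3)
Orthogonal basis:
  u_1 = (3, -1, 3, 2)
  u_2 = (-63/23, -2/23, 75/23, -19/23)
  u_3 = (-507/433, 1386/433, -15/433, 1476/433)

Apply the Gram-Schmidt recurrence
  u_1 = v_1
  u_i = v_i − Σ_{j<i} ((v_i · u_j) / (u_j · u_j)) · u_j.

Step by step this gives:
  u_1 = (3, -1, 3, 2)
  u_2 = (-63/23, -2/23, 75/23, -19/23)
  u_3 = (-507/433, 1386/433, -15/433, 1476/433)

Orthogonality check:
  u_2 · u_1 = 0 (should be 0)
  u_3 · u_1 = 0 (should be 0)
  u_3 · u_2 = 0 (should be 0)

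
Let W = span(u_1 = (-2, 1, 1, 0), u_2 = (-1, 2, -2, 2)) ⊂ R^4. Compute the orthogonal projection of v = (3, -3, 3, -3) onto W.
proj_W(v) = (93/37, -132/37, 96/37, -114/37)

Set up U = [u_1 | ... | u_2] ∈ R^(4×2). The projector onto W = col(U) is P = U (U^T U)^(-1) U^T.
Compute U^T U =
  [6, 2]
  [2, 13],
and U^T v = (-6, -21).
Solve U^T U · c = U^T v for the coefficients: c = (-18/37, -57/37). The projection is proj_W(v) = U c.
Check: (v - proj_W(v)) · u_1 = 0  (should be 0).
Check: (v - proj_W(v)) · u_2 = 0  (should be 0).
Result: proj_W(v) = (93/37, -132/37, 96/37, -114/37).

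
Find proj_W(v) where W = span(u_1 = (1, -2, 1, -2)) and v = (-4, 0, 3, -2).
proj_W(v) = (3/10, -3/5, 3/10, -3/5)

Set up U = [u_1 | ... | u_1] ∈ R^(4×1). The projector onto W = col(U) is P = U (U^T U)^(-1) U^T.
Compute U^T U =
  [10],
and U^T v = (3).
Solve U^T U · c = U^T v for the coefficients: c = (3/10). The projection is proj_W(v) = U c.
Check: (v - proj_W(v)) · u_1 = 0  (should be 0).
Result: proj_W(v) = (3/10, -3/5, 3/10, -3/5).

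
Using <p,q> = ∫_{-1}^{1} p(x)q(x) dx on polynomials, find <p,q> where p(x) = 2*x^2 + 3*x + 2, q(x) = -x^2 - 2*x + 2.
<p,q> = 68/15

Expand the product: p(x)·q(x) = -2*x^4 - 7*x^3 - 4*x^2 + 2*x + 4.
∫_{-1}^{1} of each monomial x^k gives [2/(k+1) if k even, 0 if k odd]. Integrating term-by-term (or equivalently evaluating the antiderivative F(x) = -2*x^5/5 - 7*x^4/4 - 4*x^3/3 + x^2 + 4*x at the endpoints):
  F(1) − F(−1) = 91/60 − (-181/60) = 68/15.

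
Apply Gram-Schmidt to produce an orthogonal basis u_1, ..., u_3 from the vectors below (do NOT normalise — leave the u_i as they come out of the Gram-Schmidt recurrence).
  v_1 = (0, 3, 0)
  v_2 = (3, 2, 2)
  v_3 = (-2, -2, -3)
Orthogonal basis:
  u_1 = (0, 3, 0)
  u_2 = (3, 0, 2)
  u_3 = (10/13, 0, -15/13)

Apply the Gram-Schmidt recurrence
  u_1 = v_1
  u_i = v_i − Σ_{j<i} ((v_i · u_j) / (u_j · u_j)) · u_j.

Step by step this gives:
  u_1 = (0, 3, 0)
  u_2 = (3, 0, 2)
  u_3 = (10/13, 0, -15/13)

Orthogonality check:
  u_2 · u_1 = 0 (should be 0)
  u_3 · u_1 = 0 (should be 0)
  u_3 · u_2 = 0 (should be 0)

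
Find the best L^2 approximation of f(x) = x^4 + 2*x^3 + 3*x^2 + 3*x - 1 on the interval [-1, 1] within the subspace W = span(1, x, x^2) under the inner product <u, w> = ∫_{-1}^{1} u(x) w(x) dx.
g(x) = 27*x^2/7 + 21*x/5 - 38/35

The best approximation g ∈ W is the orthogonal projection of f onto W. Writing g = a_0 + a_1 x + a_2 x^2, the coefficients solve the normal equations G · a = b where
  G_{ij} = <φ_i, φ_j> and b_i = <f, φ_i>, with φ_0 = 1, φ_1 = x, φ_2 = x^2.
G =
  [2, 0, 2/3]
  [0, 2/3, 0]
  [2/3, 0, 2/5],
b = (2/5, 14/5, 86/105).
Solving gives a_0 = -38/35, a_1 = 21/5, a_2 = 27/7, so
  g(x) = 27*x^2/7 + 21*x/5 - 38/35.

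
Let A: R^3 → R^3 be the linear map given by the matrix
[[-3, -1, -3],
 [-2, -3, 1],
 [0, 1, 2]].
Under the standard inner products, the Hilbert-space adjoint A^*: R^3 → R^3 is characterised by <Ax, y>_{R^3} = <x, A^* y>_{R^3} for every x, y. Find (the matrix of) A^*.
A^* = A^T =
[[-3, -2, 0],
 [-1, -3, 1],
 [-3, 1, 2]]

For real matrices with standard dot products, the defining identity <Ax, y> = <x, A^* y> gives (Ax)^T y = x^T (A^*) y, i.e. x^T A^T y = x^T (A^*) y. Since this holds for all x, y, we must have A^* = A^T. Therefore
A^* =
[[-3, -2, 0],
 [-1, -3, 1],
 [-3, 1, 2]].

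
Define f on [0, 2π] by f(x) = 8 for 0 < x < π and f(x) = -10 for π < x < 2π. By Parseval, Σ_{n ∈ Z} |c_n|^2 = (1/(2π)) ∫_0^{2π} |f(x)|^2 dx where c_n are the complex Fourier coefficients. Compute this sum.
Σ |c_n|^2 = 82

Parseval equates the L^2 energy of f (normalised by 1/(2π)) with the ℓ^2 sum of its Fourier coefficients: (1/(2π)) ∫_0^{2π} |f|^2 = Σ |c_n|^2.
Compute the left side: (1/(2π)) [∫_0^π 8^2 dx + ∫_π^{2π} (-10)^2 dx] = (1/(2π)) · (64π + 100π) = (64 + 100)/2 = 82.
So Σ_{n ∈ Z} |c_n|^2 = 82.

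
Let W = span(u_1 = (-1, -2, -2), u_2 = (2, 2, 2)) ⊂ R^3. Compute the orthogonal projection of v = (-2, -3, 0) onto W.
proj_W(v) = (-2, -3/2, -3/2)

Set up U = [u_1 | ... | u_2] ∈ R^(3×2). The projector onto W = col(U) is P = U (U^T U)^(-1) U^T.
Compute U^T U =
  [9, -10]
  [-10, 12],
and U^T v = (8, -10).
Solve U^T U · c = U^T v for the coefficients: c = (-1/2, -5/4). The projection is proj_W(v) = U c.
Check: (v - proj_W(v)) · u_1 = 0  (should be 0).
Check: (v - proj_W(v)) · u_2 = 0  (should be 0).
Result: proj_W(v) = (-2, -3/2, -3/2).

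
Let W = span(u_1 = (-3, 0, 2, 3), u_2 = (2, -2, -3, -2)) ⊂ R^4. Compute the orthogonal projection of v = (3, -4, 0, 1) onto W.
proj_W(v) = (7/23, -52/23, -48/23, -7/23)

Set up U = [u_1 | ... | u_2] ∈ R^(4×2). The projector onto W = col(U) is P = U (U^T U)^(-1) U^T.
Compute U^T U =
  [22, -18]
  [-18, 21],
and U^T v = (-6, 12).
Solve U^T U · c = U^T v for the coefficients: c = (15/23, 26/23). The projection is proj_W(v) = U c.
Check: (v - proj_W(v)) · u_1 = 0  (should be 0).
Check: (v - proj_W(v)) · u_2 = 0  (should be 0).
Result: proj_W(v) = (7/23, -52/23, -48/23, -7/23).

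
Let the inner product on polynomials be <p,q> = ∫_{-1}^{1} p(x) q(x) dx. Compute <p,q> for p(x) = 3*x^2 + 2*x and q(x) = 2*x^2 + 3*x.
<p,q> = 32/5

Expand the product: p(x)·q(x) = 6*x^4 + 13*x^3 + 6*x^2.
∫_{-1}^{1} of each monomial x^k gives [2/(k+1) if k even, 0 if k odd]. Integrating term-by-term (or equivalently evaluating the antiderivative F(x) = 6*x^5/5 + 13*x^4/4 + 2*x^3 at the endpoints):
  F(1) − F(−1) = 129/20 − (1/20) = 32/5.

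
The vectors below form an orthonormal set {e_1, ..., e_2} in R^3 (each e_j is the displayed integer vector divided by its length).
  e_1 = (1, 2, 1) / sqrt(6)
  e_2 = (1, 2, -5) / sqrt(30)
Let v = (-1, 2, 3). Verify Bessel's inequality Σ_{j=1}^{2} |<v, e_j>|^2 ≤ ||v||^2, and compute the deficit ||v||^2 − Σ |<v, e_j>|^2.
Σ |<v, e_j>|^2 = 54/5; ||v||^2 = 14; deficit = 16/5

Write each e_j = u_j / sqrt(<u_j, u_j>) where u_j is the displayed integer vector. Then <v, e_j> = <v, u_j> / sqrt(<u_j, u_j>), so |<v, e_j>|^2 = <v, u_j>^2 / <u_j, u_j>.
Coefficients: <v, e_1> = 6/sqrt(6), <v, e_2> = -12/sqrt(30).
Square and sum: Σ |<v, e_j>|^2 = 54/5.
Compute ||v||^2 = v·v = 14.
Deficit = 14 − 54/5 = 16/5 ≥ 0, confirming Bessel's inequality. (The deficit equals ||v − Σ <v,e_j> e_j||^2, the squared distance from v to span{e_j}.)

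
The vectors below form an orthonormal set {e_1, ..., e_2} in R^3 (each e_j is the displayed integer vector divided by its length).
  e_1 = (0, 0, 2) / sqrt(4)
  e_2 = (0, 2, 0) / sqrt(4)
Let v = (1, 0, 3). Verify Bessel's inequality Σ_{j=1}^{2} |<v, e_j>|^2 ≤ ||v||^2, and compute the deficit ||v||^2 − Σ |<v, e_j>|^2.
Σ |<v, e_j>|^2 = 9; ||v||^2 = 10; deficit = 1

Write each e_j = u_j / sqrt(<u_j, u_j>) where u_j is the displayed integer vector. Then <v, e_j> = <v, u_j> / sqrt(<u_j, u_j>), so |<v, e_j>|^2 = <v, u_j>^2 / <u_j, u_j>.
Coefficients: <v, e_1> = 6/sqrt(4), <v, e_2> = 0/sqrt(4).
Square and sum: Σ |<v, e_j>|^2 = 9.
Compute ||v||^2 = v·v = 10.
Deficit = 10 − 9 = 1 ≥ 0, confirming Bessel's inequality. (The deficit equals ||v − Σ <v,e_j> e_j||^2, the squared distance from v to span{e_j}.)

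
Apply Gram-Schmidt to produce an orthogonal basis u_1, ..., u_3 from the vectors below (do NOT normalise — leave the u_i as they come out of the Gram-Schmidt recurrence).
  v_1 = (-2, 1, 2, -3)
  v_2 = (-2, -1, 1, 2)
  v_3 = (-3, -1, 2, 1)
Orthogonal basis:
  u_1 = (-2, 1, 2, -3)
  u_2 = (-19/9, -17/18, 10/9, 11/6)
  u_3 = (13/179, -46/179, 12/179, -16/179)

Apply the Gram-Schmidt recurrence
  u_1 = v_1
  u_i = v_i − Σ_{j<i} ((v_i · u_j) / (u_j · u_j)) · u_j.

Step by step this gives:
  u_1 = (-2, 1, 2, -3)
  u_2 = (-19/9, -17/18, 10/9, 11/6)
  u_3 = (13/179, -46/179, 12/179, -16/179)

Orthogonality check:
  u_2 · u_1 = 0 (should be 0)
  u_3 · u_1 = 0 (should be 0)
  u_3 · u_2 = 0 (should be 0)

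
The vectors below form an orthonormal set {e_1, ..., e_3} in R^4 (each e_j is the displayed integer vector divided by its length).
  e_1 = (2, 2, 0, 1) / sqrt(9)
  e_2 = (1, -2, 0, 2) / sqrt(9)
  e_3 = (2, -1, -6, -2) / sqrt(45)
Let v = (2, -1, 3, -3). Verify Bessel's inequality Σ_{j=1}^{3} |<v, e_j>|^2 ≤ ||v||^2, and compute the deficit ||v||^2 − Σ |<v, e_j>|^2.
Σ |<v, e_j>|^2 = 74/45; ||v||^2 = 23; deficit = 961/45

Write each e_j = u_j / sqrt(<u_j, u_j>) where u_j is the displayed integer vector. Then <v, e_j> = <v, u_j> / sqrt(<u_j, u_j>), so |<v, e_j>|^2 = <v, u_j>^2 / <u_j, u_j>.
Coefficients: <v, e_1> = -1/sqrt(9), <v, e_2> = -2/sqrt(9), <v, e_3> = -7/sqrt(45).
Square and sum: Σ |<v, e_j>|^2 = 74/45.
Compute ||v||^2 = v·v = 23.
Deficit = 23 − 74/45 = 961/45 ≥ 0, confirming Bessel's inequality. (The deficit equals ||v − Σ <v,e_j> e_j||^2, the squared distance from v to span{e_j}.)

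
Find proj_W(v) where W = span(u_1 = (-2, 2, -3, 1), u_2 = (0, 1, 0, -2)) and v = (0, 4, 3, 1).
proj_W(v) = (0, 2/5, 0, -4/5)

Set up U = [u_1 | ... | u_2] ∈ R^(4×2). The projector onto W = col(U) is P = U (U^T U)^(-1) U^T.
Compute U^T U =
  [18, 0]
  [0, 5],
and U^T v = (0, 2).
Solve U^T U · c = U^T v for the coefficients: c = (0, 2/5). The projection is proj_W(v) = U c.
Check: (v - proj_W(v)) · u_1 = 0  (should be 0).
Check: (v - proj_W(v)) · u_2 = 0  (should be 0).
Result: proj_W(v) = (0, 2/5, 0, -4/5).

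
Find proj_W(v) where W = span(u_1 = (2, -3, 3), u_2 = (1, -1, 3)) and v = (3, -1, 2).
proj_W(v) = (30/23, -85/46, 105/46)

Set up U = [u_1 | ... | u_2] ∈ R^(3×2). The projector onto W = col(U) is P = U (U^T U)^(-1) U^T.
Compute U^T U =
  [22, 14]
  [14, 11],
and U^T v = (15, 10).
Solve U^T U · c = U^T v for the coefficients: c = (25/46, 5/23). The projection is proj_W(v) = U c.
Check: (v - proj_W(v)) · u_1 = 0  (should be 0).
Check: (v - proj_W(v)) · u_2 = 0  (should be 0).
Result: proj_W(v) = (30/23, -85/46, 105/46).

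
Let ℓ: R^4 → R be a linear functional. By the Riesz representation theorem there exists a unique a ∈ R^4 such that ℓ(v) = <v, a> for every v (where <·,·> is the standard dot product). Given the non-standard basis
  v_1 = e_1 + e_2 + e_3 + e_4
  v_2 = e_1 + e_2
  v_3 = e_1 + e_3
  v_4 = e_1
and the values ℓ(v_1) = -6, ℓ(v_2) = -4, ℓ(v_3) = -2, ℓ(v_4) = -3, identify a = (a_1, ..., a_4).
a = (-3, -1, 1, -3)

Write a = (a_1, ..., a_4) in the standard basis. For each basis vector v_i, ℓ(v_i) = <v_i, a> is a linear equation in the a_j's. Collect the n equations into a matrix system V a = ℓ, where row i of V is v_i (expressed in the standard basis). Since V is invertible (lower-triangular with 1s on the diagonal, up to permutation), solve by back-substitution:
  V =
[[1, 1, 1, 1],
 [1, 1, 0, 0],
 [1, 0, 1, 0],
 [1, 0, 0, 0]]
  V a = (-6, -4, -2, -3)
Solving gives a = (-3, -1, 1, -3).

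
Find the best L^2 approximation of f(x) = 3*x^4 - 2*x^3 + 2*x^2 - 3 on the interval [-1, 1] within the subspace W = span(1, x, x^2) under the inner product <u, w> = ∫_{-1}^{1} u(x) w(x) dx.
g(x) = 32*x^2/7 - 6*x/5 - 114/35

The best approximation g ∈ W is the orthogonal projection of f onto W. Writing g = a_0 + a_1 x + a_2 x^2, the coefficients solve the normal equations G · a = b where
  G_{ij} = <φ_i, φ_j> and b_i = <f, φ_i>, with φ_0 = 1, φ_1 = x, φ_2 = x^2.
G =
  [2, 0, 2/3]
  [0, 2/3, 0]
  [2/3, 0, 2/5],
b = (-52/15, -4/5, -12/35).
Solving gives a_0 = -114/35, a_1 = -6/5, a_2 = 32/7, so
  g(x) = 32*x^2/7 - 6*x/5 - 114/35.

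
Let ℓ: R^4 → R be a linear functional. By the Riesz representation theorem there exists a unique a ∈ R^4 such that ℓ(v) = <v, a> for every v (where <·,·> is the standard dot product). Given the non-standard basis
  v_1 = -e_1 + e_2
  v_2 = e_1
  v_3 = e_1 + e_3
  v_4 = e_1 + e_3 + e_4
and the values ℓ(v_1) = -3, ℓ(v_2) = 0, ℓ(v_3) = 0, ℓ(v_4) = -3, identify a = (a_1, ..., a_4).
a = (0, -3, 0, -3)

Write a = (a_1, ..., a_4) in the standard basis. For each basis vector v_i, ℓ(v_i) = <v_i, a> is a linear equation in the a_j's. Collect the n equations into a matrix system V a = ℓ, where row i of V is v_i (expressed in the standard basis). Since V is invertible (lower-triangular with 1s on the diagonal, up to permutation), solve by back-substitution:
  V =
[[-1, 1, 0, 0],
 [1, 0, 0, 0],
 [1, 0, 1, 0],
 [1, 0, 1, 1]]
  V a = (-3, 0, 0, -3)
Solving gives a = (0, -3, 0, -3).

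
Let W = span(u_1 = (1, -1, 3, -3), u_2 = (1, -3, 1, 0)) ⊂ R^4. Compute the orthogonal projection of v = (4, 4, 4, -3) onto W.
proj_W(v) = (32/171, 422/171, 550/171, -259/57)

Set up U = [u_1 | ... | u_2] ∈ R^(4×2). The projector onto W = col(U) is P = U (U^T U)^(-1) U^T.
Compute U^T U =
  [20, 7]
  [7, 11],
and U^T v = (21, -4).
Solve U^T U · c = U^T v for the coefficients: c = (259/171, -227/171). The projection is proj_W(v) = U c.
Check: (v - proj_W(v)) · u_1 = 0  (should be 0).
Check: (v - proj_W(v)) · u_2 = 0  (should be 0).
Result: proj_W(v) = (32/171, 422/171, 550/171, -259/57).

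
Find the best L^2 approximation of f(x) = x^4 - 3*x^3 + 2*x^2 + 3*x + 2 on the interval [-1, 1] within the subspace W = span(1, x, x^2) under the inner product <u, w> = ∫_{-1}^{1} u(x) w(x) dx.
g(x) = 20*x^2/7 + 6*x/5 + 67/35

The best approximation g ∈ W is the orthogonal projection of f onto W. Writing g = a_0 + a_1 x + a_2 x^2, the coefficients solve the normal equations G · a = b where
  G_{ij} = <φ_i, φ_j> and b_i = <f, φ_i>, with φ_0 = 1, φ_1 = x, φ_2 = x^2.
G =
  [2, 0, 2/3]
  [0, 2/3, 0]
  [2/3, 0, 2/5],
b = (86/15, 4/5, 254/105).
Solving gives a_0 = 67/35, a_1 = 6/5, a_2 = 20/7, so
  g(x) = 20*x^2/7 + 6*x/5 + 67/35.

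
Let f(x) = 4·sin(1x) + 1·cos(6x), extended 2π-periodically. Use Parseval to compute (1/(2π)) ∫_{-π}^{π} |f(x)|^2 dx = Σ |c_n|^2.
Σ |c_n|^2 = 17/2

Expand |f|^2 and use orthogonality of {sin(nx), cos(mx)} on [-π, π]:
  ∫_{-π}^{π} sin(nx)^2 dx = π, ∫ cos(mx)^2 dx = π, and cross terms integrate to 0.
So ∫_{-π}^{π} f(x)^2 dx = 4^2 · π + 1^2 · π = (16 + 1)π.
Divide by 2π: (16 + 1)/2 = 17/2.
By Parseval, this equals Σ |c_n|^2.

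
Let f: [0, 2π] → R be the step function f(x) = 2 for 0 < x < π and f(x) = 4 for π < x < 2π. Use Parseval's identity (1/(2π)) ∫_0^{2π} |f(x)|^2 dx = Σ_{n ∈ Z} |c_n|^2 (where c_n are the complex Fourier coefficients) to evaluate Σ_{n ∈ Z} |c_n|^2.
Σ |c_n|^2 = 10

Parseval equates the L^2 energy of f (normalised by 1/(2π)) with the ℓ^2 sum of its Fourier coefficients: (1/(2π)) ∫_0^{2π} |f|^2 = Σ |c_n|^2.
Compute the left side: (1/(2π)) [∫_0^π 2^2 dx + ∫_π^{2π} 4^2 dx] = (1/(2π)) · (4π + 16π) = (4 + 16)/2 = 10.
So Σ_{n ∈ Z} |c_n|^2 = 10.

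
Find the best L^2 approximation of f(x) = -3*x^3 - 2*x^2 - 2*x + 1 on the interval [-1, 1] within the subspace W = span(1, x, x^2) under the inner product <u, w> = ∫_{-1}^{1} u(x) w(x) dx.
g(x) = -2*x^2 - 19*x/5 + 1

The best approximation g ∈ W is the orthogonal projection of f onto W. Writing g = a_0 + a_1 x + a_2 x^2, the coefficients solve the normal equations G · a = b where
  G_{ij} = <φ_i, φ_j> and b_i = <f, φ_i>, with φ_0 = 1, φ_1 = x, φ_2 = x^2.
G =
  [2, 0, 2/3]
  [0, 2/3, 0]
  [2/3, 0, 2/5],
b = (2/3, -38/15, -2/15).
Solving gives a_0 = 1, a_1 = -19/5, a_2 = -2, so
  g(x) = -2*x^2 - 19*x/5 + 1.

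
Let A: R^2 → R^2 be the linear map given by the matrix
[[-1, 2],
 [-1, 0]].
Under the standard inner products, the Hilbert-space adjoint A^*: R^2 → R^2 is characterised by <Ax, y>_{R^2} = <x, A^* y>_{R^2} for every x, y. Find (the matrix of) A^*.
A^* = A^T =
[[-1, -1],
 [2, 0]]

For real matrices with standard dot products, the defining identity <Ax, y> = <x, A^* y> gives (Ax)^T y = x^T (A^*) y, i.e. x^T A^T y = x^T (A^*) y. Since this holds for all x, y, we must have A^* = A^T. Therefore
A^* =
[[-1, -1],
 [2, 0]].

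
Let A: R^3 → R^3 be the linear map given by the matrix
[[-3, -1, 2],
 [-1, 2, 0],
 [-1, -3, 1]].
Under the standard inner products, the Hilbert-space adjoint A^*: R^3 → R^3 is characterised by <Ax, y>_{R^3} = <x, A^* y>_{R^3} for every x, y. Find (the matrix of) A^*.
A^* = A^T =
[[-3, -1, -1],
 [-1, 2, -3],
 [2, 0, 1]]

For real matrices with standard dot products, the defining identity <Ax, y> = <x, A^* y> gives (Ax)^T y = x^T (A^*) y, i.e. x^T A^T y = x^T (A^*) y. Since this holds for all x, y, we must have A^* = A^T. Therefore
A^* =
[[-3, -1, -1],
 [-1, 2, -3],
 [2, 0, 1]].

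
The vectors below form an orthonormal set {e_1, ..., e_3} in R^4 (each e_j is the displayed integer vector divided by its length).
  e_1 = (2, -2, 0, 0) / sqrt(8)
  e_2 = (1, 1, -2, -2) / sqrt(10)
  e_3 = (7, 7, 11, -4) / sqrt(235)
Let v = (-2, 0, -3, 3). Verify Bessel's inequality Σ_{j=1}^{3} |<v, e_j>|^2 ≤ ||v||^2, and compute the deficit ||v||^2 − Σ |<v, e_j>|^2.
Σ |<v, e_j>|^2 = 809/47; ||v||^2 = 22; deficit = 225/47

Write each e_j = u_j / sqrt(<u_j, u_j>) where u_j is the displayed integer vector. Then <v, e_j> = <v, u_j> / sqrt(<u_j, u_j>), so |<v, e_j>|^2 = <v, u_j>^2 / <u_j, u_j>.
Coefficients: <v, e_1> = -4/sqrt(8), <v, e_2> = -2/sqrt(10), <v, e_3> = -59/sqrt(235).
Square and sum: Σ |<v, e_j>|^2 = 809/47.
Compute ||v||^2 = v·v = 22.
Deficit = 22 − 809/47 = 225/47 ≥ 0, confirming Bessel's inequality. (The deficit equals ||v − Σ <v,e_j> e_j||^2, the squared distance from v to span{e_j}.)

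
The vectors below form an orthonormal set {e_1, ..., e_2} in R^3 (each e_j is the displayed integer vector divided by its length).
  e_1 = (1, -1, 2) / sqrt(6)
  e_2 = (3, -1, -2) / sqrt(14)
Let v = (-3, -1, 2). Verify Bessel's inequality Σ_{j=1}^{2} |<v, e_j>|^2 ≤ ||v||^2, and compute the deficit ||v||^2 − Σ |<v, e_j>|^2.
Σ |<v, e_j>|^2 = 230/21; ||v||^2 = 14; deficit = 64/21

Write each e_j = u_j / sqrt(<u_j, u_j>) where u_j is the displayed integer vector. Then <v, e_j> = <v, u_j> / sqrt(<u_j, u_j>), so |<v, e_j>|^2 = <v, u_j>^2 / <u_j, u_j>.
Coefficients: <v, e_1> = 2/sqrt(6), <v, e_2> = -12/sqrt(14).
Square and sum: Σ |<v, e_j>|^2 = 230/21.
Compute ||v||^2 = v·v = 14.
Deficit = 14 − 230/21 = 64/21 ≥ 0, confirming Bessel's inequality. (The deficit equals ||v − Σ <v,e_j> e_j||^2, the squared distance from v to span{e_j}.)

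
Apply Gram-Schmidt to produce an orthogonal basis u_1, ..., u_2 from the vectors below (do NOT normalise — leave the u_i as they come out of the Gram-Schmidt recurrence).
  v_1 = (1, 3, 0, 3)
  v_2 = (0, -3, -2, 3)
Orthogonal basis:
  u_1 = (1, 3, 0, 3)
  u_2 = (0, -3, -2, 3)

Apply the Gram-Schmidt recurrence
  u_1 = v_1
  u_i = v_i − Σ_{j<i} ((v_i · u_j) / (u_j · u_j)) · u_j.

Step by step this gives:
  u_1 = (1, 3, 0, 3)
  u_2 = (0, -3, -2, 3)

Orthogonality check:
  u_2 · u_1 = 0 (should be 0)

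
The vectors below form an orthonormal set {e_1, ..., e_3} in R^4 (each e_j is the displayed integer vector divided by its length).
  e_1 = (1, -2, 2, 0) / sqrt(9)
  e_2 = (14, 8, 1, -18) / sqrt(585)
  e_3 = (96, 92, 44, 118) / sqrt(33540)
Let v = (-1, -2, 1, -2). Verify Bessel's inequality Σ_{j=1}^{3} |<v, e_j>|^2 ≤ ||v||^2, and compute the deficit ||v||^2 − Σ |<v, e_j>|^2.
Σ |<v, e_j>|^2 = 1226/129; ||v||^2 = 10; deficit = 64/129

Write each e_j = u_j / sqrt(<u_j, u_j>) where u_j is the displayed integer vector. Then <v, e_j> = <v, u_j> / sqrt(<u_j, u_j>), so |<v, e_j>|^2 = <v, u_j>^2 / <u_j, u_j>.
Coefficients: <v, e_1> = 5/sqrt(9), <v, e_2> = 7/sqrt(585), <v, e_3> = -472/sqrt(33540).
Square and sum: Σ |<v, e_j>|^2 = 1226/129.
Compute ||v||^2 = v·v = 10.
Deficit = 10 − 1226/129 = 64/129 ≥ 0, confirming Bessel's inequality. (The deficit equals ||v − Σ <v,e_j> e_j||^2, the squared distance from v to span{e_j}.)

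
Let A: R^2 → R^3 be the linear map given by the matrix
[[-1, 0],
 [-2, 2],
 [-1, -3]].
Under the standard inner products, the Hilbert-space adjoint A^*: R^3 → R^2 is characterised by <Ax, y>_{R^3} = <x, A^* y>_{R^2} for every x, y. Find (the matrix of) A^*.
A^* = A^T =
[[-1, -2, -1],
 [0, 2, -3]]

For real matrices with standard dot products, the defining identity <Ax, y> = <x, A^* y> gives (Ax)^T y = x^T (A^*) y, i.e. x^T A^T y = x^T (A^*) y. Since this holds for all x, y, we must have A^* = A^T. Therefore
A^* =
[[-1, -2, -1],
 [0, 2, -3]].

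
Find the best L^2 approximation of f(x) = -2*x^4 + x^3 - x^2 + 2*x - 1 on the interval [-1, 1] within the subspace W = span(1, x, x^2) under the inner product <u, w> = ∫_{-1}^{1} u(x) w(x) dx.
g(x) = -19*x^2/7 + 13*x/5 - 29/35

The best approximation g ∈ W is the orthogonal projection of f onto W. Writing g = a_0 + a_1 x + a_2 x^2, the coefficients solve the normal equations G · a = b where
  G_{ij} = <φ_i, φ_j> and b_i = <f, φ_i>, with φ_0 = 1, φ_1 = x, φ_2 = x^2.
G =
  [2, 0, 2/3]
  [0, 2/3, 0]
  [2/3, 0, 2/5],
b = (-52/15, 26/15, -172/105).
Solving gives a_0 = -29/35, a_1 = 13/5, a_2 = -19/7, so
  g(x) = -19*x^2/7 + 13*x/5 - 29/35.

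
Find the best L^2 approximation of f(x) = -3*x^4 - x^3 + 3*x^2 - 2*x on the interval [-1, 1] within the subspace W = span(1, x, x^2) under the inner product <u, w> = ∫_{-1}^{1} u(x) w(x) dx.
g(x) = 3*x^2/7 - 13*x/5 + 9/35

The best approximation g ∈ W is the orthogonal projection of f onto W. Writing g = a_0 + a_1 x + a_2 x^2, the coefficients solve the normal equations G · a = b where
  G_{ij} = <φ_i, φ_j> and b_i = <f, φ_i>, with φ_0 = 1, φ_1 = x, φ_2 = x^2.
G =
  [2, 0, 2/3]
  [0, 2/3, 0]
  [2/3, 0, 2/5],
b = (4/5, -26/15, 12/35).
Solving gives a_0 = 9/35, a_1 = -13/5, a_2 = 3/7, so
  g(x) = 3*x^2/7 - 13*x/5 + 9/35.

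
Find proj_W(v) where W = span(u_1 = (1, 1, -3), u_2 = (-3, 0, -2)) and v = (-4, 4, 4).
proj_W(v) = (-204/67, -84/67, 172/67)

Set up U = [u_1 | ... | u_2] ∈ R^(3×2). The projector onto W = col(U) is P = U (U^T U)^(-1) U^T.
Compute U^T U =
  [11, 3]
  [3, 13],
and U^T v = (-12, 4).
Solve U^T U · c = U^T v for the coefficients: c = (-84/67, 40/67). The projection is proj_W(v) = U c.
Check: (v - proj_W(v)) · u_1 = 0  (should be 0).
Check: (v - proj_W(v)) · u_2 = 0  (should be 0).
Result: proj_W(v) = (-204/67, -84/67, 172/67).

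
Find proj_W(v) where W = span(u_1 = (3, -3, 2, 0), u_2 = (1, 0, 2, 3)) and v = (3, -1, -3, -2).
proj_W(v) = (201/259, -63/37, -186/259, -720/259)

Set up U = [u_1 | ... | u_2] ∈ R^(4×2). The projector onto W = col(U) is P = U (U^T U)^(-1) U^T.
Compute U^T U =
  [22, 7]
  [7, 14],
and U^T v = (6, -9).
Solve U^T U · c = U^T v for the coefficients: c = (21/37, -240/259). The projection is proj_W(v) = U c.
Check: (v - proj_W(v)) · u_1 = 0  (should be 0).
Check: (v - proj_W(v)) · u_2 = 0  (should be 0).
Result: proj_W(v) = (201/259, -63/37, -186/259, -720/259).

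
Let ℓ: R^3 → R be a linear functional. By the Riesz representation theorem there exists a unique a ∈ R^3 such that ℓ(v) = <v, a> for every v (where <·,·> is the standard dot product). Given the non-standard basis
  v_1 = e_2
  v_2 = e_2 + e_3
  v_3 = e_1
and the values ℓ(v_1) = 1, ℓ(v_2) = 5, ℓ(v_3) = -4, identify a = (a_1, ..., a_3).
a = (-4, 1, 4)

Write a = (a_1, ..., a_3) in the standard basis. For each basis vector v_i, ℓ(v_i) = <v_i, a> is a linear equation in the a_j's. Collect the n equations into a matrix system V a = ℓ, where row i of V is v_i (expressed in the standard basis). Since V is invertible (lower-triangular with 1s on the diagonal, up to permutation), solve by back-substitution:
  V =
[[0, 1, 0],
 [0, 1, 1],
 [1, 0, 0]]
  V a = (1, 5, -4)
Solving gives a = (-4, 1, 4).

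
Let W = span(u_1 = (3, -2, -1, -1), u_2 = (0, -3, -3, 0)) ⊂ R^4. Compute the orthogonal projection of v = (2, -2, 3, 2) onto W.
proj_W(v) = (13/7, 4/21, 17/21, -13/21)

Set up U = [u_1 | ... | u_2] ∈ R^(4×2). The projector onto W = col(U) is P = U (U^T U)^(-1) U^T.
Compute U^T U =
  [15, 9]
  [9, 18],
and U^T v = (5, -3).
Solve U^T U · c = U^T v for the coefficients: c = (13/21, -10/21). The projection is proj_W(v) = U c.
Check: (v - proj_W(v)) · u_1 = 0  (should be 0).
Check: (v - proj_W(v)) · u_2 = 0  (should be 0).
Result: proj_W(v) = (13/7, 4/21, 17/21, -13/21).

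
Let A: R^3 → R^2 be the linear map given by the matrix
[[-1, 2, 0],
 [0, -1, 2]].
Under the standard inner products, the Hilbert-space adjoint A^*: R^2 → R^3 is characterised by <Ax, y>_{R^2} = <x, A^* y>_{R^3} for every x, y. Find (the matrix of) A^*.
A^* = A^T =
[[-1, 0],
 [2, -1],
 [0, 2]]

For real matrices with standard dot products, the defining identity <Ax, y> = <x, A^* y> gives (Ax)^T y = x^T (A^*) y, i.e. x^T A^T y = x^T (A^*) y. Since this holds for all x, y, we must have A^* = A^T. Therefore
A^* =
[[-1, 0],
 [2, -1],
 [0, 2]].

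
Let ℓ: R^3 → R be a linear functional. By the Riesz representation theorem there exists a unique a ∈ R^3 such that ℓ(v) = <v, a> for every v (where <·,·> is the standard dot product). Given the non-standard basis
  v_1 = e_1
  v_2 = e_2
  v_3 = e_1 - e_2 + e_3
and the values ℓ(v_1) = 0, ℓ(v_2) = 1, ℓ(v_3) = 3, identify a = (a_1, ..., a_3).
a = (0, 1, 4)

Write a = (a_1, ..., a_3) in the standard basis. For each basis vector v_i, ℓ(v_i) = <v_i, a> is a linear equation in the a_j's. Collect the n equations into a matrix system V a = ℓ, where row i of V is v_i (expressed in the standard basis). Since V is invertible (lower-triangular with 1s on the diagonal, up to permutation), solve by back-substitution:
  V =
[[1, 0, 0],
 [0, 1, 0],
 [1, -1, 1]]
  V a = (0, 1, 3)
Solving gives a = (0, 1, 4).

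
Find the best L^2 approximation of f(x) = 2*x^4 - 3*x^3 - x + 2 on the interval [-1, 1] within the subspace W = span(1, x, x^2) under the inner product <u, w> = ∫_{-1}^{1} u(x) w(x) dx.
g(x) = 12*x^2/7 - 14*x/5 + 64/35

The best approximation g ∈ W is the orthogonal projection of f onto W. Writing g = a_0 + a_1 x + a_2 x^2, the coefficients solve the normal equations G · a = b where
  G_{ij} = <φ_i, φ_j> and b_i = <f, φ_i>, with φ_0 = 1, φ_1 = x, φ_2 = x^2.
G =
  [2, 0, 2/3]
  [0, 2/3, 0]
  [2/3, 0, 2/5],
b = (24/5, -28/15, 40/21).
Solving gives a_0 = 64/35, a_1 = -14/5, a_2 = 12/7, so
  g(x) = 12*x^2/7 - 14*x/5 + 64/35.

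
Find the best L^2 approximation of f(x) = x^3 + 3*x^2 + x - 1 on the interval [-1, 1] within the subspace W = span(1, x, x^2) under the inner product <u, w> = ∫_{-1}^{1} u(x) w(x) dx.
g(x) = 3*x^2 + 8*x/5 - 1

The best approximation g ∈ W is the orthogonal projection of f onto W. Writing g = a_0 + a_1 x + a_2 x^2, the coefficients solve the normal equations G · a = b where
  G_{ij} = <φ_i, φ_j> and b_i = <f, φ_i>, with φ_0 = 1, φ_1 = x, φ_2 = x^2.
G =
  [2, 0, 2/3]
  [0, 2/3, 0]
  [2/3, 0, 2/5],
b = (0, 16/15, 8/15).
Solving gives a_0 = -1, a_1 = 8/5, a_2 = 3, so
  g(x) = 3*x^2 + 8*x/5 - 1.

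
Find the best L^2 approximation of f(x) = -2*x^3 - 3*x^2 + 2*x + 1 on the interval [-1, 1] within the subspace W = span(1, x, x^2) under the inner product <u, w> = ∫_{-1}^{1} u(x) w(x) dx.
g(x) = -3*x^2 + 4*x/5 + 1

The best approximation g ∈ W is the orthogonal projection of f onto W. Writing g = a_0 + a_1 x + a_2 x^2, the coefficients solve the normal equations G · a = b where
  G_{ij} = <φ_i, φ_j> and b_i = <f, φ_i>, with φ_0 = 1, φ_1 = x, φ_2 = x^2.
G =
  [2, 0, 2/3]
  [0, 2/3, 0]
  [2/3, 0, 2/5],
b = (0, 8/15, -8/15).
Solving gives a_0 = 1, a_1 = 4/5, a_2 = -3, so
  g(x) = -3*x^2 + 4*x/5 + 1.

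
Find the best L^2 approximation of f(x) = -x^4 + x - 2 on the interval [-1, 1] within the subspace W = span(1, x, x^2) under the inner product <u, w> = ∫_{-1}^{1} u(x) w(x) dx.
g(x) = -6*x^2/7 + x - 67/35

The best approximation g ∈ W is the orthogonal projection of f onto W. Writing g = a_0 + a_1 x + a_2 x^2, the coefficients solve the normal equations G · a = b where
  G_{ij} = <φ_i, φ_j> and b_i = <f, φ_i>, with φ_0 = 1, φ_1 = x, φ_2 = x^2.
G =
  [2, 0, 2/3]
  [0, 2/3, 0]
  [2/3, 0, 2/5],
b = (-22/5, 2/3, -34/21).
Solving gives a_0 = -67/35, a_1 = 1, a_2 = -6/7, so
  g(x) = -6*x^2/7 + x - 67/35.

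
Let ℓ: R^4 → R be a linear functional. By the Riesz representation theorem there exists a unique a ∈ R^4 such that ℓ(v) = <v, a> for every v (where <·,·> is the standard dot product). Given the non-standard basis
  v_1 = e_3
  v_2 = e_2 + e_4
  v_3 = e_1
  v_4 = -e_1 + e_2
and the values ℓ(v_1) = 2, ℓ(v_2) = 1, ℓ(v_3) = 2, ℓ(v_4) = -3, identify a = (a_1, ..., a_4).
a = (2, -1, 2, 2)

Write a = (a_1, ..., a_4) in the standard basis. For each basis vector v_i, ℓ(v_i) = <v_i, a> is a linear equation in the a_j's. Collect the n equations into a matrix system V a = ℓ, where row i of V is v_i (expressed in the standard basis). Since V is invertible (lower-triangular with 1s on the diagonal, up to permutation), solve by back-substitution:
  V =
[[0, 0, 1, 0],
 [0, 1, 0, 1],
 [1, 0, 0, 0],
 [-1, 1, 0, 0]]
  V a = (2, 1, 2, -3)
Solving gives a = (2, -1, 2, 2).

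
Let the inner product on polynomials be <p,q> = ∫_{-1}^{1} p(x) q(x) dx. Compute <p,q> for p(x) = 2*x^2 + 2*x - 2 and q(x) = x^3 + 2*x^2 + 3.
<p,q> = -124/15

Expand the product: p(x)·q(x) = 2*x^5 + 6*x^4 + 2*x^3 + 2*x^2 + 6*x - 6.
∫_{-1}^{1} of each monomial x^k gives [2/(k+1) if k even, 0 if k odd]. Integrating term-by-term (or equivalently evaluating the antiderivative F(x) = x^6/3 + 6*x^5/5 + x^4/2 + 2*x^3/3 + 3*x^2 - 6*x at the endpoints):
  F(1) − F(−1) = -3/10 − (239/30) = -124/15.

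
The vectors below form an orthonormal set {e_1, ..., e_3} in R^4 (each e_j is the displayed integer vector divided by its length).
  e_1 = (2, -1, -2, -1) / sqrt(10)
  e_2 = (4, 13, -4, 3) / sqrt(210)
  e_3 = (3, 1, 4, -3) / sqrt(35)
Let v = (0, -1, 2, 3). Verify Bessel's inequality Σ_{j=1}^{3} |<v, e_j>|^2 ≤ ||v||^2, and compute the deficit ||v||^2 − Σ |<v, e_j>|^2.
Σ |<v, e_j>|^2 = 22/5; ||v||^2 = 14; deficit = 48/5

Write each e_j = u_j / sqrt(<u_j, u_j>) where u_j is the displayed integer vector. Then <v, e_j> = <v, u_j> / sqrt(<u_j, u_j>), so |<v, e_j>|^2 = <v, u_j>^2 / <u_j, u_j>.
Coefficients: <v, e_1> = -6/sqrt(10), <v, e_2> = -12/sqrt(210), <v, e_3> = -2/sqrt(35).
Square and sum: Σ |<v, e_j>|^2 = 22/5.
Compute ||v||^2 = v·v = 14.
Deficit = 14 − 22/5 = 48/5 ≥ 0, confirming Bessel's inequality. (The deficit equals ||v − Σ <v,e_j> e_j||^2, the squared distance from v to span{e_j}.)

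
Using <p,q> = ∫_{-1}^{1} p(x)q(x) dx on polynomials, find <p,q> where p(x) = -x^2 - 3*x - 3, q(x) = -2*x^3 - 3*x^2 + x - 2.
<p,q> = 314/15

Expand the product: p(x)·q(x) = 2*x^5 + 9*x^4 + 14*x^3 + 8*x^2 + 3*x + 6.
∫_{-1}^{1} of each monomial x^k gives [2/(k+1) if k even, 0 if k odd]. Integrating term-by-term (or equivalently evaluating the antiderivative F(x) = x^6/3 + 9*x^5/5 + 7*x^4/2 + 8*x^3/3 + 3*x^2/2 + 6*x at the endpoints):
  F(1) − F(−1) = 79/5 − (-77/15) = 314/15.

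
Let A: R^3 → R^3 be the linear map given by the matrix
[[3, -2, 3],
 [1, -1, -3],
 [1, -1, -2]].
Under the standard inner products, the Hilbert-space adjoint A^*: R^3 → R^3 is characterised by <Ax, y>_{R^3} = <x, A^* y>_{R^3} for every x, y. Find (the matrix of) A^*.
A^* = A^T =
[[3, 1, 1],
 [-2, -1, -1],
 [3, -3, -2]]

For real matrices with standard dot products, the defining identity <Ax, y> = <x, A^* y> gives (Ax)^T y = x^T (A^*) y, i.e. x^T A^T y = x^T (A^*) y. Since this holds for all x, y, we must have A^* = A^T. Therefore
A^* =
[[3, 1, 1],
 [-2, -1, -1],
 [3, -3, -2]].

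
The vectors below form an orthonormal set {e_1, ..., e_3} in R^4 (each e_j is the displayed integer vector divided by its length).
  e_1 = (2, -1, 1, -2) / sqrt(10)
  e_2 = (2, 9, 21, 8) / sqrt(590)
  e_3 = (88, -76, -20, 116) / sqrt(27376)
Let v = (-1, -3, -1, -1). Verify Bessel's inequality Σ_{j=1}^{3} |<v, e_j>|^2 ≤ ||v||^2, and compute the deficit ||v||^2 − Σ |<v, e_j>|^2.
Σ |<v, e_j>|^2 = 179/29; ||v||^2 = 12; deficit = 169/29

Write each e_j = u_j / sqrt(<u_j, u_j>) where u_j is the displayed integer vector. Then <v, e_j> = <v, u_j> / sqrt(<u_j, u_j>), so |<v, e_j>|^2 = <v, u_j>^2 / <u_j, u_j>.
Coefficients: <v, e_1> = 2/sqrt(10), <v, e_2> = -58/sqrt(590), <v, e_3> = 44/sqrt(27376).
Square and sum: Σ |<v, e_j>|^2 = 179/29.
Compute ||v||^2 = v·v = 12.
Deficit = 12 − 179/29 = 169/29 ≥ 0, confirming Bessel's inequality. (The deficit equals ||v − Σ <v,e_j> e_j||^2, the squared distance from v to span{e_j}.)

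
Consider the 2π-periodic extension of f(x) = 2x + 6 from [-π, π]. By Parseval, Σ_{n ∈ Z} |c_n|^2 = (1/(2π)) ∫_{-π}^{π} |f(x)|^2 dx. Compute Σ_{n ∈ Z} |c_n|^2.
Σ |c_n|^2 = 4π^2/3 + 36

Expand and integrate term by term over [-π, π]:
  ∫ (2x)^2 dx = 4·(2π^3/3); ∫ 2·2·(6)·x dx = 0 (odd integrand); ∫ 6^2 dx = 36·2π.
So (1/(2π)) ∫_{-π}^{π} (2x + 6)^2 dx = 4π^2/3 + 36 = 4π^2/3 + 36.
Parseval ⇒ Σ |c_n|^2 = 4π^2/3 + 36.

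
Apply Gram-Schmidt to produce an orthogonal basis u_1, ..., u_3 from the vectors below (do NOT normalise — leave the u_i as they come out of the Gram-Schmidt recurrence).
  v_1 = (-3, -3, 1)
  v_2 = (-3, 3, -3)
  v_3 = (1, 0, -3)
Orthogonal basis:
  u_1 = (-3, -3, 1)
  u_2 = (-66/19, 48/19, -54/19)
  u_3 = (5/7, -10/7, -15/7)

Apply the Gram-Schmidt recurrence
  u_1 = v_1
  u_i = v_i − Σ_{j<i} ((v_i · u_j) / (u_j · u_j)) · u_j.

Step by step this gives:
  u_1 = (-3, -3, 1)
  u_2 = (-66/19, 48/19, -54/19)
  u_3 = (5/7, -10/7, -15/7)

Orthogonality check:
  u_2 · u_1 = 0 (should be 0)
  u_3 · u_1 = 0 (should be 0)
  u_3 · u_2 = 0 (should be 0)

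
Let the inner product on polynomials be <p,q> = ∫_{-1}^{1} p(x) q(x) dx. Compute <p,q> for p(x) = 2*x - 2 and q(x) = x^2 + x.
<p,q> = 0

Expand the product: p(x)·q(x) = 2*x^3 - 2*x.
∫_{-1}^{1} of each monomial x^k gives [2/(k+1) if k even, 0 if k odd]. Integrating term-by-term (or equivalently evaluating the antiderivative F(x) = x^4/2 - x^2 at the endpoints):
  F(1) − F(−1) = -1/2 − (-1/2) = 0.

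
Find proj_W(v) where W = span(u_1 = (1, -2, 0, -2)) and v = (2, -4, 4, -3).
proj_W(v) = (16/9, -32/9, 0, -32/9)

Set up U = [u_1 | ... | u_1] ∈ R^(4×1). The projector onto W = col(U) is P = U (U^T U)^(-1) U^T.
Compute U^T U =
  [9],
and U^T v = (16).
Solve U^T U · c = U^T v for the coefficients: c = (16/9). The projection is proj_W(v) = U c.
Check: (v - proj_W(v)) · u_1 = 0  (should be 0).
Result: proj_W(v) = (16/9, -32/9, 0, -32/9).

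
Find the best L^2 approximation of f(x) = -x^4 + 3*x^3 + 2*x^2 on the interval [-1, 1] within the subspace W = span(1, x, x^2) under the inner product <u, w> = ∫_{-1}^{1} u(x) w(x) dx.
g(x) = 8*x^2/7 + 9*x/5 + 3/35

The best approximation g ∈ W is the orthogonal projection of f onto W. Writing g = a_0 + a_1 x + a_2 x^2, the coefficients solve the normal equations G · a = b where
  G_{ij} = <φ_i, φ_j> and b_i = <f, φ_i>, with φ_0 = 1, φ_1 = x, φ_2 = x^2.
G =
  [2, 0, 2/3]
  [0, 2/3, 0]
  [2/3, 0, 2/5],
b = (14/15, 6/5, 18/35).
Solving gives a_0 = 3/35, a_1 = 9/5, a_2 = 8/7, so
  g(x) = 8*x^2/7 + 9*x/5 + 3/35.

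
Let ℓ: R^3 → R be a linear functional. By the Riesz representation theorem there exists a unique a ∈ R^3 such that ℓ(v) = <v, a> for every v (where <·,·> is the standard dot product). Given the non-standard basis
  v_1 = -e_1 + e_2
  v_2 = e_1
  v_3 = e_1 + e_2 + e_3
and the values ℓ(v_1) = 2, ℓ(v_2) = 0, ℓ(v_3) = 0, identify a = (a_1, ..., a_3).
a = (0, 2, -2)

Write a = (a_1, ..., a_3) in the standard basis. For each basis vector v_i, ℓ(v_i) = <v_i, a> is a linear equation in the a_j's. Collect the n equations into a matrix system V a = ℓ, where row i of V is v_i (expressed in the standard basis). Since V is invertible (lower-triangular with 1s on the diagonal, up to permutation), solve by back-substitution:
  V =
[[-1, 1, 0],
 [1, 0, 0],
 [1, 1, 1]]
  V a = (2, 0, 0)
Solving gives a = (0, 2, -2).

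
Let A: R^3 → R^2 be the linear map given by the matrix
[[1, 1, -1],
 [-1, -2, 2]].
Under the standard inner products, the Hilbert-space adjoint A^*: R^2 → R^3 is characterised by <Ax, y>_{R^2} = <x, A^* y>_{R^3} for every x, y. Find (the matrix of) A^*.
A^* = A^T =
[[1, -1],
 [1, -2],
 [-1, 2]]

For real matrices with standard dot products, the defining identity <Ax, y> = <x, A^* y> gives (Ax)^T y = x^T (A^*) y, i.e. x^T A^T y = x^T (A^*) y. Since this holds for all x, y, we must have A^* = A^T. Therefore
A^* =
[[1, -1],
 [1, -2],
 [-1, 2]].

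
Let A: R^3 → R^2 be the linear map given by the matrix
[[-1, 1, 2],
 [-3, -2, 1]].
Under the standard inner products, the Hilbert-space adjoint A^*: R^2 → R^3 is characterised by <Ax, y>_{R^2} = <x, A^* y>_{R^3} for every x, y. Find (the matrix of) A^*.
A^* = A^T =
[[-1, -3],
 [1, -2],
 [2, 1]]

For real matrices with standard dot products, the defining identity <Ax, y> = <x, A^* y> gives (Ax)^T y = x^T (A^*) y, i.e. x^T A^T y = x^T (A^*) y. Since this holds for all x, y, we must have A^* = A^T. Therefore
A^* =
[[-1, -3],
 [1, -2],
 [2, 1]].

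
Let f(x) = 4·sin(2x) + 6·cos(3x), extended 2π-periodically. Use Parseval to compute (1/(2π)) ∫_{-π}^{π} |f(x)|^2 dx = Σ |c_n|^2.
Σ |c_n|^2 = 26

Expand |f|^2 and use orthogonality of {sin(nx), cos(mx)} on [-π, π]:
  ∫_{-π}^{π} sin(nx)^2 dx = π, ∫ cos(mx)^2 dx = π, and cross terms integrate to 0.
So ∫_{-π}^{π} f(x)^2 dx = 4^2 · π + 6^2 · π = (16 + 36)π.
Divide by 2π: (16 + 36)/2 = 26.
By Parseval, this equals Σ |c_n|^2.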